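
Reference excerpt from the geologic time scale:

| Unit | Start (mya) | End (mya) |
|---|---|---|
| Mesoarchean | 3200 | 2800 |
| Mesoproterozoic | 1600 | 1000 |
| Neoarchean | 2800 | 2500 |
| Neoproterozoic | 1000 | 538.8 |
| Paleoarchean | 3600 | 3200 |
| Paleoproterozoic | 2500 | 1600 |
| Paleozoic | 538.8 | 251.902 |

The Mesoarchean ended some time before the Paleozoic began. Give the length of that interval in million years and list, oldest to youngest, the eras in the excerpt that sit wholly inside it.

2261.2 million years; Neoarchean, Paleoproterozoic, Mesoproterozoic, Neoproterozoic

End of Mesoarchean = 2800 Ma; start of Paleozoic = 538.8 Ma.
Gap = 2800 − 538.8 = 2261.2 Myr.
Eras wholly inside 2800–538.8 Ma: Neoarchean (2800–2500), Paleoproterozoic (2500–1600), Mesoproterozoic (1600–1000), Neoproterozoic (1000–538.8).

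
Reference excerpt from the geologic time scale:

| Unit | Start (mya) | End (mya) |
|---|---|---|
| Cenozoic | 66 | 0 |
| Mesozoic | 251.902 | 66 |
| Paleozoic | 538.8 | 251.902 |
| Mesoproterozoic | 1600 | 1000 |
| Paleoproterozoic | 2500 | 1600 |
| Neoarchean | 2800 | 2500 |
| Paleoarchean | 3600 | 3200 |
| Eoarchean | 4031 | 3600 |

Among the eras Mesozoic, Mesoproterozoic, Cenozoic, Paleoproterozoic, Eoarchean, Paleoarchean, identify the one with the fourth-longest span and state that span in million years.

Paleoarchean, 400 million years

Durations: Mesozoic 185.902; Mesoproterozoic 600; Cenozoic 66; Paleoproterozoic 900; Eoarchean 431; Paleoarchean 400 Myr.
Sorted longest-first: Paleoproterozoic (900), Mesoproterozoic (600), Eoarchean (431), Paleoarchean (400), Mesozoic (185.902), Cenozoic (66).
The fourth longest is Paleoarchean at 400 Myr.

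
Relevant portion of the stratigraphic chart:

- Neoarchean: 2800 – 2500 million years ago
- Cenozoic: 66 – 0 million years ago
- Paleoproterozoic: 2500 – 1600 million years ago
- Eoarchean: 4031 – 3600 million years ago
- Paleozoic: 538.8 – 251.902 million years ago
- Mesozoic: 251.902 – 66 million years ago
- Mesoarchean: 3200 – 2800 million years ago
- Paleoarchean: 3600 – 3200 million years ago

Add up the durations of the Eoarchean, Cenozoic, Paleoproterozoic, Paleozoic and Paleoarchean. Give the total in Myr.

2083.898 million years

Duration is start − end for each: (4031 − 3600) + (66 − 0) + (2500 − 1600) + (538.8 − 251.902) + (3600 − 3200).
That is 431 + 66 + 900 + 286.898 + 400, which totals 2083.898 million years.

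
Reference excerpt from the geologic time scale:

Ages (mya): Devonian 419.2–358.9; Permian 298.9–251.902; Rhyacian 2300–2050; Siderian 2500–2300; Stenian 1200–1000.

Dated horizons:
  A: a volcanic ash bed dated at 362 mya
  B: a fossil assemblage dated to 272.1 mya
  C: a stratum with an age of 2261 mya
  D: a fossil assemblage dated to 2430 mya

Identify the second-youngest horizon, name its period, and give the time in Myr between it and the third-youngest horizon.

A, in the Devonian; 1899 million years to C

Smaller Ma means younger, so youngest first: B 272.1 < A 362 < C 2261 < D 2430.
Counting 2 along gives A (362 Ma); the excerpt puts that inside the Devonian, 419.2–358.9 Ma.
Next in line is C (2261 Ma), and 2261 − 362 = 1899 Myr.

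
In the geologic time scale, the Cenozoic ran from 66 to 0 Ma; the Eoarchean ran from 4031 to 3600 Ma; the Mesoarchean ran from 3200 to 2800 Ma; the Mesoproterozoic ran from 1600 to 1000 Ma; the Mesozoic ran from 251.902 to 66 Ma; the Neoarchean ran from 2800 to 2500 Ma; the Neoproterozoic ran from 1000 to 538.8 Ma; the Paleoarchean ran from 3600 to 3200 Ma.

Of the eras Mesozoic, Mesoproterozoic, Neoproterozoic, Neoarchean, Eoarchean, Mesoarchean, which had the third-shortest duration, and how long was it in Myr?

Durations: Mesozoic 185.902; Mesoproterozoic 600; Neoproterozoic 461.2; Neoarchean 300; Eoarchean 431; Mesoarchean 400 Myr.
Sorted shortest-first: Mesozoic (185.902), Neoarchean (300), Mesoarchean (400), Eoarchean (431), Neoproterozoic (461.2), Mesoproterozoic (600).
The third shortest is Mesoarchean at 400 Myr.

Mesoarchean, 400 million years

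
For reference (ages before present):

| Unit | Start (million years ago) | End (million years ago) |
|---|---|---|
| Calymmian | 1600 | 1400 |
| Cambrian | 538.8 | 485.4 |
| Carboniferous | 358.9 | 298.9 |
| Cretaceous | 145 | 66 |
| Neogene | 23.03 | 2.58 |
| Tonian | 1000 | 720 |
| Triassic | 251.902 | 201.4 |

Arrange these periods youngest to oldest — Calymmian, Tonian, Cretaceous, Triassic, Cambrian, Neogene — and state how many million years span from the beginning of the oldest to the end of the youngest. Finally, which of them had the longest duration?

Start ages (Ma): Calymmian 1600, Tonian 1000, Cambrian 538.8, Triassic 251.902, Cretaceous 145, Neogene 23.03.
Ordered youngest to oldest: Neogene, Cretaceous, Triassic, Cambrian, Tonian, Calymmian.
Span = 1600 − 2.58 = 1597.42 Myr.
Durations: Tonian 280, Neogene 20.45, Cambrian 53.4, Cretaceous 79, Calymmian 200, Triassic 50.502 → longest is Tonian (280 Myr).

Neogene → Cretaceous → Triassic → Cambrian → Tonian → Calymmian; total span 1597.42 Myr; longest is Tonian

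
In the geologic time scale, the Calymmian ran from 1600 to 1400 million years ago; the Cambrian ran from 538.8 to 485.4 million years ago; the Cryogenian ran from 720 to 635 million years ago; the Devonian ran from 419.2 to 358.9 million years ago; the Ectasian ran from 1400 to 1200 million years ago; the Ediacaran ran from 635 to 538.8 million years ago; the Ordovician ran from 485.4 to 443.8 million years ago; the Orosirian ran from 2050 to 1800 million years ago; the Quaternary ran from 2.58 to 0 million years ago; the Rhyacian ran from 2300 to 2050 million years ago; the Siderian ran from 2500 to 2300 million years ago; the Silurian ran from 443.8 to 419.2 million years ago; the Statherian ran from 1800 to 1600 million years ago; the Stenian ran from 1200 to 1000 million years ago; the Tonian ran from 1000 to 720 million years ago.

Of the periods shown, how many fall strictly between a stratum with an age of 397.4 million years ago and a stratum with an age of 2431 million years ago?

12

The older date is 2431 Ma and the younger is 397.4 Ma.
Periods with start < 2431 and end > 397.4 Ma: Rhyacian (2300–2050), Orosirian (2050–1800), Statherian (1800–1600), Calymmian (1600–1400), Ectasian (1400–1200), Stenian (1200–1000), Tonian (1000–720), Cryogenian (720–635), Ediacaran (635–538.8), Cambrian (538.8–485.4), Ordovician (485.4–443.8), Silurian (443.8–419.2).
That is 12 complete periods.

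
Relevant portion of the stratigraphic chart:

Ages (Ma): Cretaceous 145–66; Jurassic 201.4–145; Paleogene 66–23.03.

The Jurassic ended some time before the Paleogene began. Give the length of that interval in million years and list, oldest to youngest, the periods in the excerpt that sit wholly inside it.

End of Jurassic = 145 Ma; start of Paleogene = 66 Ma.
Gap = 145 − 66 = 79 Myr.
Periods wholly inside 145–66 Ma: Cretaceous (145–66).

79 million years; Cretaceous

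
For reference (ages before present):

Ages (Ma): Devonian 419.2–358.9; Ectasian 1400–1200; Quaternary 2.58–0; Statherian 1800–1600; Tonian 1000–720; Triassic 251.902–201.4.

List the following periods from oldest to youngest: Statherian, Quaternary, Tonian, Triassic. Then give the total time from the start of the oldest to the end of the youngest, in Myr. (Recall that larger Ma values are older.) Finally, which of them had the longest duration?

From the excerpt: Statherian 1800–1600; Quaternary 2.58–0; Tonian 1000–720; Triassic 251.902–201.4 (Ma).
Larger Ma is earlier, so the oldest is Statherian and the youngest is Quaternary; oldest to youngest: Statherian, Tonian, Triassic, Quaternary.
Oldest start 1800 minus youngest end 0 gives 1800 Myr overall.
Individual lengths (start − end): Tonian 280; Statherian 200; Quaternary 2.58; Triassic 50.502. The largest is Tonian at 280 Myr.

Statherian, Tonian, Triassic, Quaternary; total span 1800 Myr; longest is Tonian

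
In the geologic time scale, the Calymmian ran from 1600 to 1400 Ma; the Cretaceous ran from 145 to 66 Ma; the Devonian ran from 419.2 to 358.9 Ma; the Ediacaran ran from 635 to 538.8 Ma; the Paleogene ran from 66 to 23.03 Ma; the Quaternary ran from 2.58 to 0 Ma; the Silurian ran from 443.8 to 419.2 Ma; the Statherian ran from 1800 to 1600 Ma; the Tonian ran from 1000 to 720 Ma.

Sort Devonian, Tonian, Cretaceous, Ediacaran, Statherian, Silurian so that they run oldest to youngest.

Sorting by start age (descending Ma, since larger Ma = older): Statherian began 1800, Tonian began 1000, Ediacaran began 635, Silurian began 443.8, Devonian began 419.2, Cretaceous began 145.

Statherian, Tonian, Ediacaran, Silurian, Devonian, Cretaceous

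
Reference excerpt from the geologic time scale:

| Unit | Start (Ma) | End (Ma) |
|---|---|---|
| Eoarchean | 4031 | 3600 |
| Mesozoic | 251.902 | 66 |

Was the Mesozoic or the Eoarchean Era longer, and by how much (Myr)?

Eoarchean, by 245.098 million years

Mesozoic: 251.902 − 66 = 185.902 Myr.
Eoarchean: 4031 − 3600 = 431 Myr.
Difference: 431 − 185.902 = 245.098 Myr, so the Eoarchean was longer.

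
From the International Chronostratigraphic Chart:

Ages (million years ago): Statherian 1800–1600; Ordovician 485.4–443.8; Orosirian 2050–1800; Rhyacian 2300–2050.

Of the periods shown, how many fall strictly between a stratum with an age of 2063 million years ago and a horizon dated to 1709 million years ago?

1

2063 Ma sits inside the Rhyacian (2300–2050) and 1709 Ma inside the Statherian (1800–1600); neither of those is wholly between the two dates.
The listed periods lying completely between them are Orosirian — 1 in all.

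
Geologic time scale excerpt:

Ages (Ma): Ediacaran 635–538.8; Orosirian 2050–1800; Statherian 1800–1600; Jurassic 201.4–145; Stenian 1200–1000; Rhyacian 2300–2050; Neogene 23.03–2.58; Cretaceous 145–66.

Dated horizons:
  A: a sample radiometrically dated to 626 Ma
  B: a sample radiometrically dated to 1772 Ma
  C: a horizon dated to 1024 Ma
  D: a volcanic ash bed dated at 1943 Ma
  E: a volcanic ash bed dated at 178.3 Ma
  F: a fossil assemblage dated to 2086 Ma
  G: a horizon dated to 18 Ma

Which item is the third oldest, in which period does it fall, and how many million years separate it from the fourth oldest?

B, in the Statherian; 748 million years to C

Larger Ma means older, so oldest first: F 2086 > D 1943 > B 1772 > C 1024 > A 626 > E 178.3 > G 18.
Counting 3 along gives B (1772 Ma); the excerpt puts that inside the Statherian, 1800–1600 Ma.
Next in line is C (1024 Ma), and 1772 − 1024 = 748 Myr.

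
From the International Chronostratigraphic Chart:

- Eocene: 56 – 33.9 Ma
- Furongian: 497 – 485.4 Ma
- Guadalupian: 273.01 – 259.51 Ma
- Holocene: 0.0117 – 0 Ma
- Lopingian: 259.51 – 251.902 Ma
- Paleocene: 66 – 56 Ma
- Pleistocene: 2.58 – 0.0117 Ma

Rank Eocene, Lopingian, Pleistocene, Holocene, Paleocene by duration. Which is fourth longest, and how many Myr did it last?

Start − end for each: Eocene 56 − 33.9 = 22.1; Lopingian 259.51 − 251.902 = 7.608; Pleistocene 2.58 − 0.0117 = 2.5683; Holocene 0.0117 − 0 = 0.0117; Paleocene 66 − 56 = 10.
Ranking these from longest: Eocene > Paleocene > Lopingian > Pleistocene > Holocene.
Position 4 in that ranking is Pleistocene, which lasted 2.5683 Myr.

Pleistocene, 2.5683 million years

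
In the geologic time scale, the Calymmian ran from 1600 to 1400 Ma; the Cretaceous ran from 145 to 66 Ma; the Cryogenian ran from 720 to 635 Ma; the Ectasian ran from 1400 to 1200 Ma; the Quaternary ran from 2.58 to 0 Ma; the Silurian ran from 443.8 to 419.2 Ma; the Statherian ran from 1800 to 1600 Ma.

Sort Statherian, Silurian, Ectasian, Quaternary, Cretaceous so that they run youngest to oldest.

Quaternary, Cretaceous, Silurian, Ectasian, Statherian

Sorting by start age (ascending Ma, since larger Ma = older): Quaternary began 2.58, Cretaceous began 145, Silurian began 443.8, Ectasian began 1400, Statherian began 1800.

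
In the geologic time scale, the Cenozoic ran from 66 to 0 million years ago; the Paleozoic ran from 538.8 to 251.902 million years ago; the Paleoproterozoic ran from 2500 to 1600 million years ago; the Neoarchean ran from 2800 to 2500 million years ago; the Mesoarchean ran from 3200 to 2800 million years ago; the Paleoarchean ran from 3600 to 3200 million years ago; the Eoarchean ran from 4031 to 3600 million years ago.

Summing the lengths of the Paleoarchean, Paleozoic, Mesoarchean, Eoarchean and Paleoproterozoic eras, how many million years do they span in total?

2417.898 million years

Duration is start − end for each: (3600 − 3200) + (538.8 − 251.902) + (3200 − 2800) + (4031 − 3600) + (2500 − 1600).
That is 400 + 286.898 + 400 + 431 + 900, which totals 2417.898 million years.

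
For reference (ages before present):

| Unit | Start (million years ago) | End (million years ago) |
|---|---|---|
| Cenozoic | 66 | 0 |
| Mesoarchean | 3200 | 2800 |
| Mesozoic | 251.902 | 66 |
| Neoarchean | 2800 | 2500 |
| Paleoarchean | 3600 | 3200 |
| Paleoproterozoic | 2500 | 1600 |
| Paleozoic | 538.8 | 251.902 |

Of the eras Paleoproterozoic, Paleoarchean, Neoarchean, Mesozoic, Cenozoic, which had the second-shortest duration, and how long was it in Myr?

Mesozoic, 185.902 million years

Start − end for each: Paleoproterozoic 2500 − 1600 = 900; Paleoarchean 3600 − 3200 = 400; Neoarchean 2800 − 2500 = 300; Mesozoic 251.902 − 66 = 185.902; Cenozoic 66 − 0 = 66.
Ranking these from shortest: Cenozoic < Mesozoic < Neoarchean < Paleoarchean < Paleoproterozoic.
Position 2 in that ranking is Mesozoic, which lasted 185.902 Myr.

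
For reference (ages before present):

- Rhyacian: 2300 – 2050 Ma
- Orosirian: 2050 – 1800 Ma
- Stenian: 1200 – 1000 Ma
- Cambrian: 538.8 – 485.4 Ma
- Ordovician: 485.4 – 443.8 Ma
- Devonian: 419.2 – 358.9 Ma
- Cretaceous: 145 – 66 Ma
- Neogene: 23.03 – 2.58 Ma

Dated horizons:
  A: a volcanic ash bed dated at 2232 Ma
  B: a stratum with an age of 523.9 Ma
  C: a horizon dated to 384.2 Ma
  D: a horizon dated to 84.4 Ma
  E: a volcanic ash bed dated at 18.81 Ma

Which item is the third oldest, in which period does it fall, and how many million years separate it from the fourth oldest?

C, in the Devonian; 299.8 million years to D

Sorted oldest-first by Ma: A (2232), B (523.9), C (384.2), D (84.4), E (18.81).
The third oldest is C at 384.2 Ma, which lies in 419.2–358.9 Ma: the Devonian.
The fourth oldest is D at 84.4 Ma; separation = |384.2 − 84.4| = 299.8 Myr.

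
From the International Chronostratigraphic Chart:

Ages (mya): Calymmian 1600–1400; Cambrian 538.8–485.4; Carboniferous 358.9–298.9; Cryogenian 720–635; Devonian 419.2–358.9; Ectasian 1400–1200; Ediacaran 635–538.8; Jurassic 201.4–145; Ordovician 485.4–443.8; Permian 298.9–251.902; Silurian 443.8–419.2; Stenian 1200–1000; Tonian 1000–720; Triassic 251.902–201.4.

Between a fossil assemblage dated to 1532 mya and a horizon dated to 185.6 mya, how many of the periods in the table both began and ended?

12

The older date is 1532 Ma and the younger is 185.6 Ma.
Periods with start < 1532 and end > 185.6 Ma: Ectasian (1400–1200), Stenian (1200–1000), Tonian (1000–720), Cryogenian (720–635), Ediacaran (635–538.8), Cambrian (538.8–485.4), Ordovician (485.4–443.8), Silurian (443.8–419.2), Devonian (419.2–358.9), Carboniferous (358.9–298.9), Permian (298.9–251.902), Triassic (251.902–201.4).
That is 12 complete periods.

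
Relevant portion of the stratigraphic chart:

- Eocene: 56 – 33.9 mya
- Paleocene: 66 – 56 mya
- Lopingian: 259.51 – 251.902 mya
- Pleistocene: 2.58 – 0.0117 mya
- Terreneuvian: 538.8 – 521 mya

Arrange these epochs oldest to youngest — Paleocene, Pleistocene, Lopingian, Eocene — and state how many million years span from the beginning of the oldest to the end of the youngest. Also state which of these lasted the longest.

From the excerpt: Paleocene 66–56; Pleistocene 2.58–0.0117; Lopingian 259.51–251.902; Eocene 56–33.9 (Ma).
Larger Ma is earlier, so the oldest is Lopingian and the youngest is Pleistocene; oldest to youngest: Lopingian, Paleocene, Eocene, Pleistocene.
Oldest start 259.51 minus youngest end 0.0117 gives 259.4983 Myr overall.
Individual lengths (start − end): Eocene 22.1; Lopingian 7.608; Pleistocene 2.5683; Paleocene 10. The largest is Eocene at 22.1 Myr.

Lopingian → Paleocene → Eocene → Pleistocene; total span 259.4983 Myr; longest is Eocene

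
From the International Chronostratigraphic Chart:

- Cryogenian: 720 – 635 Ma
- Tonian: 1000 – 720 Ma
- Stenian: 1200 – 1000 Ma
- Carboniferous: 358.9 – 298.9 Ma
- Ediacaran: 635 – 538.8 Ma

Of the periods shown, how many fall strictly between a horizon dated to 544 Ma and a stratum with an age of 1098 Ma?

1098 Ma sits inside the Stenian (1200–1000) and 544 Ma inside the Ediacaran (635–538.8); neither of those is wholly between the two dates.
The listed periods lying completely between them are Tonian, Cryogenian — 2 in all.

2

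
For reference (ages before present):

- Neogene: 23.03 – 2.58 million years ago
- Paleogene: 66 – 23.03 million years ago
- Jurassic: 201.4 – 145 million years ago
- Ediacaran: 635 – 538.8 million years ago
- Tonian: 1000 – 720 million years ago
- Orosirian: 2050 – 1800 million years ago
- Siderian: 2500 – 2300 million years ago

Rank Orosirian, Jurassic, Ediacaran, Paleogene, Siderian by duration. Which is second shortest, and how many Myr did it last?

Jurassic, 56.4 million years

Durations: Orosirian 250; Jurassic 56.4; Ediacaran 96.2; Paleogene 42.97; Siderian 200 Myr.
Sorted shortest-first: Paleogene (42.97), Jurassic (56.4), Ediacaran (96.2), Siderian (200), Orosirian (250).
The second shortest is Jurassic at 56.4 Myr.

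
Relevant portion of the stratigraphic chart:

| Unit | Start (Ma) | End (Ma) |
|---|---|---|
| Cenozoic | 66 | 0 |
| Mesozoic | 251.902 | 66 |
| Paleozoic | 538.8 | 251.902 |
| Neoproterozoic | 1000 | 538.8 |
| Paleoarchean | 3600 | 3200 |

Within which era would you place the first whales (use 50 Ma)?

50 Ma lies between 66 and 0 Ma, so it falls in the Cenozoic.

Cenozoic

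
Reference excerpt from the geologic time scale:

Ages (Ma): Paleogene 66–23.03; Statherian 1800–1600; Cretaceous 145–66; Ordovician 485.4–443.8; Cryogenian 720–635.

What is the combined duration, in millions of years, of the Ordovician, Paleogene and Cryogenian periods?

169.57 million years

Each duration: Ordovician = 41.6; Paleogene = 42.97; Cryogenian = 85.
Sum: 41.6 + 42.97 + 85 = 169.57 Myr.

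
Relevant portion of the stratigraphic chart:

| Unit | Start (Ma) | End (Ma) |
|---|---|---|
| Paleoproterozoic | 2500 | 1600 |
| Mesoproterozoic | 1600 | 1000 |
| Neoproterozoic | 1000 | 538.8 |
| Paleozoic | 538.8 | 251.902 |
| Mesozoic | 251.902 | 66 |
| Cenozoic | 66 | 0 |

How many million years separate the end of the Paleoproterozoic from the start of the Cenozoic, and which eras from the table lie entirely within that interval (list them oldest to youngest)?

1534 million years; Mesoproterozoic, Neoproterozoic, Paleozoic, Mesozoic

The Paleoproterozoic closes at 1600 Ma and the Cenozoic opens at 66 Ma, so the interval is 1600 − 66 = 1534 Myr.
An era fits inside if it starts at or after 1600 Ma and ends at or before 66 Ma; oldest first that gives Mesoproterozoic, Neoproterozoic, Paleozoic, Mesozoic.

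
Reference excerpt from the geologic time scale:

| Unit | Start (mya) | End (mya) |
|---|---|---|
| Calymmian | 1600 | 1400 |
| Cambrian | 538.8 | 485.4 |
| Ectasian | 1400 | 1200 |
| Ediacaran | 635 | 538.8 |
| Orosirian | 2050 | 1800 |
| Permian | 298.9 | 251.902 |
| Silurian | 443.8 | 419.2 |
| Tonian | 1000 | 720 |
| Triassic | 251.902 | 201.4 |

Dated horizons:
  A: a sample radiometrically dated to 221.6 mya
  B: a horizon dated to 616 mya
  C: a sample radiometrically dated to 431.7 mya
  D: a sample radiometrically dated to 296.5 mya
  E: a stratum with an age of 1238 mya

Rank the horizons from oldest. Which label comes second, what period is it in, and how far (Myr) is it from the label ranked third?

Sorted oldest-first by Ma: E (1238), B (616), C (431.7), D (296.5), A (221.6).
The second oldest is B at 616 Ma, which lies in 635–538.8 Ma: the Ediacaran.
The third oldest is C at 431.7 Ma; separation = |616 − 431.7| = 184.3 Myr.

B, in the Ediacaran; 184.3 million years to C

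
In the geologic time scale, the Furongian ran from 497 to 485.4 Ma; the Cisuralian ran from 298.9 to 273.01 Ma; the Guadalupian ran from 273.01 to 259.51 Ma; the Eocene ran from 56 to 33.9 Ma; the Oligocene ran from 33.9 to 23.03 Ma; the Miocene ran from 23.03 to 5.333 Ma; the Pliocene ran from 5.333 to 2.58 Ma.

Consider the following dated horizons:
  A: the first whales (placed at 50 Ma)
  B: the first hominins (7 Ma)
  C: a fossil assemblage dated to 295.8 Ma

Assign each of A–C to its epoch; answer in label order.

A — Eocene; B — Miocene; C — Cisuralian

Match each age against the start–end ranges in the excerpt: A = 50 Ma → Eocene (56–33.9); B = 7 Ma → Miocene (23.03–5.333); C = 295.8 Ma → Cisuralian (298.9–273.01).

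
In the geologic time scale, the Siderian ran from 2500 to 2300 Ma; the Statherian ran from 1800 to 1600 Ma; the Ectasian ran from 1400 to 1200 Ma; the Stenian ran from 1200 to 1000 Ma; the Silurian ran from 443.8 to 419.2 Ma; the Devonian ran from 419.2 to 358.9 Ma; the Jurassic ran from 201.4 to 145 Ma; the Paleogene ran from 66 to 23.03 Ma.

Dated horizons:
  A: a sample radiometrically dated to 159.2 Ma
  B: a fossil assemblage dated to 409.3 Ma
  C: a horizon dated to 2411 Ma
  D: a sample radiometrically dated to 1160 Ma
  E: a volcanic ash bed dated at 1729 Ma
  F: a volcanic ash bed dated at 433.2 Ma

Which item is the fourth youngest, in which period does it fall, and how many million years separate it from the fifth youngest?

Smaller Ma means younger, so youngest first: A 159.2 < B 409.3 < F 433.2 < D 1160 < E 1729 < C 2411.
Counting 4 along gives D (1160 Ma); the excerpt puts that inside the Stenian, 1200–1000 Ma.
Next in line is E (1729 Ma), and 1729 − 1160 = 569 Myr.

D, in the Stenian; 569 million years to E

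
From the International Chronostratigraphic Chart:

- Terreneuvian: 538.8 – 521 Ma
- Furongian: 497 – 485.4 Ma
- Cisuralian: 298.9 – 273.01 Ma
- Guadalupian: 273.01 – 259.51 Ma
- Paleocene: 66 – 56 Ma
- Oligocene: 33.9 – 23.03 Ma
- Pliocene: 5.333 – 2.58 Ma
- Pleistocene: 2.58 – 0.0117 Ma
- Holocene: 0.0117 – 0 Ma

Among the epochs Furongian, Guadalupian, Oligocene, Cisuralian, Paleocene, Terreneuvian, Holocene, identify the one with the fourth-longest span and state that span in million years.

Furongian, 11.6 million years

Start − end for each: Furongian 497 − 485.4 = 11.6; Guadalupian 273.01 − 259.51 = 13.5; Oligocene 33.9 − 23.03 = 10.87; Cisuralian 298.9 − 273.01 = 25.89; Paleocene 66 − 56 = 10; Terreneuvian 538.8 − 521 = 17.8; Holocene 0.0117 − 0 = 0.0117.
Ranking these from longest: Cisuralian > Terreneuvian > Guadalupian > Furongian > Oligocene > Paleocene > Holocene.
Position 4 in that ranking is Furongian, which lasted 11.6 Myr.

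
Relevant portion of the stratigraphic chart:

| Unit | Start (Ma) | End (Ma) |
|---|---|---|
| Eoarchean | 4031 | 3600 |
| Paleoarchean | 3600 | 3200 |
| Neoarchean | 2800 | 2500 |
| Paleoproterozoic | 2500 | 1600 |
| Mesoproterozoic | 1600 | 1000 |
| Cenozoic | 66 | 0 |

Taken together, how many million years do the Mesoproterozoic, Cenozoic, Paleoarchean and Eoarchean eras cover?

Duration is start − end for each: (1600 − 1000) + (66 − 0) + (3600 − 3200) + (4031 − 3600).
That is 600 + 66 + 400 + 431, which totals 1497 million years.

1497 million years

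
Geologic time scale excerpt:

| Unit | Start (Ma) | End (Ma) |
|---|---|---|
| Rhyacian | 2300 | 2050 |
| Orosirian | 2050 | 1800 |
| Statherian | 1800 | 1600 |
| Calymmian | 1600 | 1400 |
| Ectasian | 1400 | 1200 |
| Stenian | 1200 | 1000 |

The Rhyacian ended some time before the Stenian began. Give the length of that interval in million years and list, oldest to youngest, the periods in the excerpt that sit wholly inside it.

The Rhyacian closes at 2050 Ma and the Stenian opens at 1200 Ma, so the interval is 2050 − 1200 = 850 Myr.
A period fits inside if it starts at or after 2050 Ma and ends at or before 1200 Ma; oldest first that gives Orosirian, Statherian, Calymmian, Ectasian.

850 million years; Orosirian, Statherian, Calymmian, Ectasian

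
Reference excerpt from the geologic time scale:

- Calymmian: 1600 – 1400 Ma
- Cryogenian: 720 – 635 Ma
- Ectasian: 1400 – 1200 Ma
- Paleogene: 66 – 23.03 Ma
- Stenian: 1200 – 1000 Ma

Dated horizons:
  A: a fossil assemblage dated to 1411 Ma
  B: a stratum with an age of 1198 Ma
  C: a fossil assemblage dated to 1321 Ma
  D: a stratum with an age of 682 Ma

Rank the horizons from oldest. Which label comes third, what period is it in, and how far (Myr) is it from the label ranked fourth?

Larger Ma means older, so oldest first: A 1411 > C 1321 > B 1198 > D 682.
Counting 3 along gives B (1198 Ma); the excerpt puts that inside the Stenian, 1200–1000 Ma.
Next in line is D (682 Ma), and 1198 − 682 = 516 Myr.

B, in the Stenian; 516 million years to D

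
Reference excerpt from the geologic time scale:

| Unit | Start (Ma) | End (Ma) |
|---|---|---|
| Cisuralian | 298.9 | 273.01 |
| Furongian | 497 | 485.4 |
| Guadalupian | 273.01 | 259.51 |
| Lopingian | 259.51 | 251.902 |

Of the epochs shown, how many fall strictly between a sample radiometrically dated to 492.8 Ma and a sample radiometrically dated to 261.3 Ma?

492.8 Ma sits inside the Furongian (497–485.4) and 261.3 Ma inside the Guadalupian (273.01–259.51); neither of those is wholly between the two dates.
The listed epochs lying completely between them are Cisuralian — 1 in all.

1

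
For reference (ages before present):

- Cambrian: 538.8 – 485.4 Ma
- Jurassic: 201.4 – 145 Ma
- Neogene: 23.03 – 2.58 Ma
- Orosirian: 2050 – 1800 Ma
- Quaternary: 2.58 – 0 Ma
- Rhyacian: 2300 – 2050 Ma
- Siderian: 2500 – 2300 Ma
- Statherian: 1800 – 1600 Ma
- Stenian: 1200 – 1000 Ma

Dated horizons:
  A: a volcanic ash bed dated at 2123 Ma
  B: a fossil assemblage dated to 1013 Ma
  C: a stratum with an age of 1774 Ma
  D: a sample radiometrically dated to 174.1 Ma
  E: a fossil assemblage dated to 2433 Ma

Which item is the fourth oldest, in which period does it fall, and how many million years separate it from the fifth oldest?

B, in the Stenian; 838.9 million years to D

Sorted oldest-first by Ma: E (2433), A (2123), C (1774), B (1013), D (174.1).
The fourth oldest is B at 1013 Ma, which lies in 1200–1000 Ma: the Stenian.
The fifth oldest is D at 174.1 Ma; separation = |1013 − 174.1| = 838.9 Myr.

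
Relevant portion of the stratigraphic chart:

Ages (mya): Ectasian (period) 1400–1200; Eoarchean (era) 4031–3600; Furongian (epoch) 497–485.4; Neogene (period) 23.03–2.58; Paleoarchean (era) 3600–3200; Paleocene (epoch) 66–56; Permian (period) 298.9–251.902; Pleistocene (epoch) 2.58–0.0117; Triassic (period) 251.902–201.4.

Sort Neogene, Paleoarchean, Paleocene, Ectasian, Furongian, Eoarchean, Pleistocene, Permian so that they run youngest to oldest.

Sorting by start age (ascending Ma, since larger Ma = older): Pleistocene began 2.58, Neogene began 23.03, Paleocene began 66, Permian began 298.9, Furongian began 497, Ectasian began 1400, Paleoarchean began 3600, Eoarchean began 4031.

Pleistocene, Neogene, Paleocene, Permian, Furongian, Ectasian, Paleoarchean, Eoarchean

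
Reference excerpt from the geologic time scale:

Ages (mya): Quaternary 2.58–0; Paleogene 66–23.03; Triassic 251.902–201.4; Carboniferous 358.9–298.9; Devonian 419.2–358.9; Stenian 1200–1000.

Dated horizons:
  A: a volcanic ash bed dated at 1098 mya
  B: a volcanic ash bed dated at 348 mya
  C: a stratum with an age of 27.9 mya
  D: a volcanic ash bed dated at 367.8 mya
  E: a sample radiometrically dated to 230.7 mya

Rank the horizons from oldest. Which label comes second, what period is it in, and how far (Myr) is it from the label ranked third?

Larger Ma means older, so oldest first: A 1098 > D 367.8 > B 348 > E 230.7 > C 27.9.
Counting 2 along gives D (367.8 Ma); the excerpt puts that inside the Devonian, 419.2–358.9 Ma.
Next in line is B (348 Ma), and 367.8 − 348 = 19.8 Myr.

D, in the Devonian; 19.8 million years to B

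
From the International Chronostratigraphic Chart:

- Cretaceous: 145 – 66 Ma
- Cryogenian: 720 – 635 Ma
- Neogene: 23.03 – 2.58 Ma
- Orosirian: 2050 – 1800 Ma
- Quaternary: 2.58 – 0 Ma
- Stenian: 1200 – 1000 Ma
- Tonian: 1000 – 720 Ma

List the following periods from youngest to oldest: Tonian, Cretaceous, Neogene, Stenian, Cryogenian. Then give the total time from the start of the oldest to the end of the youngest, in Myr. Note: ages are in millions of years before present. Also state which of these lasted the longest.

Neogene → Cretaceous → Cryogenian → Tonian → Stenian; total span 1197.42 Myr; longest is Tonian

Start ages (Ma): Stenian 1200, Tonian 1000, Cryogenian 720, Cretaceous 145, Neogene 23.03.
Ordered youngest to oldest: Neogene, Cretaceous, Cryogenian, Tonian, Stenian.
Span = 1200 − 2.58 = 1197.42 Myr.
Durations: Neogene 20.45, Stenian 200, Cretaceous 79, Cryogenian 85, Tonian 280 → longest is Tonian (280 Myr).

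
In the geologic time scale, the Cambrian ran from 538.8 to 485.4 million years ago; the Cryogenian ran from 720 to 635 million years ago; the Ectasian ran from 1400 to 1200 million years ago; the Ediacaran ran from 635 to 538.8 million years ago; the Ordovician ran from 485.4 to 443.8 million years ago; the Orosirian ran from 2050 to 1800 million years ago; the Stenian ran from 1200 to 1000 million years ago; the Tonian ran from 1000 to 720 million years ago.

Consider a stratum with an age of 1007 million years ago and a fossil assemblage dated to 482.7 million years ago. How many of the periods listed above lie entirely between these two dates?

1007 Ma sits inside the Stenian (1200–1000) and 482.7 Ma inside the Ordovician (485.4–443.8); neither of those is wholly between the two dates.
The listed periods lying completely between them are Tonian, Cryogenian, Ediacaran, Cambrian — 4 in all.

4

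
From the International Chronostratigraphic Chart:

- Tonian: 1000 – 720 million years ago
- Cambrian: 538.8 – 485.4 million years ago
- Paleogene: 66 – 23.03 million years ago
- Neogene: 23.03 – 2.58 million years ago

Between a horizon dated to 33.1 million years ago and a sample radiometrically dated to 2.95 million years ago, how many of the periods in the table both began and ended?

0

The older date is 33.1 Ma and the younger is 2.95 Ma.
No period both begins after 33.1 Ma and ends before 2.95 Ma, so the count is 0.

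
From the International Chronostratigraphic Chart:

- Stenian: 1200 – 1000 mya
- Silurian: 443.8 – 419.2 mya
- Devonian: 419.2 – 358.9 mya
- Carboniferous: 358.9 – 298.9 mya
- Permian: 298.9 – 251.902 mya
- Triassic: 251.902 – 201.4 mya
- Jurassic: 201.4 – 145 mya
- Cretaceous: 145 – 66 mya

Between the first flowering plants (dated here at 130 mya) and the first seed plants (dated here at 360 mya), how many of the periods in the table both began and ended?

4

360 Ma sits inside the Devonian (419.2–358.9) and 130 Ma inside the Cretaceous (145–66); neither of those is wholly between the two dates.
The listed periods lying completely between them are Carboniferous, Permian, Triassic, Jurassic — 4 in all.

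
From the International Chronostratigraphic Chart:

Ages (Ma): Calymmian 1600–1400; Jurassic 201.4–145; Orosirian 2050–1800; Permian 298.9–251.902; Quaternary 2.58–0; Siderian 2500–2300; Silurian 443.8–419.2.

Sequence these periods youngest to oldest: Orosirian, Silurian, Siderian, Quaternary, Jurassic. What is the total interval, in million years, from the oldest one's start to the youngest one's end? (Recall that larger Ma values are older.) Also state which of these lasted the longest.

From the excerpt: Orosirian 2050–1800; Silurian 443.8–419.2; Siderian 2500–2300; Quaternary 2.58–0; Jurassic 201.4–145 (Ma).
Larger Ma is earlier, so the oldest is Siderian and the youngest is Quaternary; youngest to oldest: Quaternary, Jurassic, Silurian, Orosirian, Siderian.
Oldest start 2500 minus youngest end 0 gives 2500 Myr overall.
Individual lengths (start − end): Orosirian 250; Quaternary 2.58; Silurian 24.6; Siderian 200; Jurassic 56.4. The largest is Orosirian at 250 Myr.

Quaternary → Jurassic → Silurian → Orosirian → Siderian; total span 2500 Myr; longest is Orosirian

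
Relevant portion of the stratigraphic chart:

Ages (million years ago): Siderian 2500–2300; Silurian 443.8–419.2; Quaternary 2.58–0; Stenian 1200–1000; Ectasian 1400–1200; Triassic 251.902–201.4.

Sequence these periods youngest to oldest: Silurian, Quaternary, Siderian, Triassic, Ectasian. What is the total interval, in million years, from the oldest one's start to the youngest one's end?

Quaternary → Triassic → Silurian → Ectasian → Siderian; total span 2500 Myr

From the excerpt: Silurian 443.8–419.2; Quaternary 2.58–0; Siderian 2500–2300; Triassic 251.902–201.4; Ectasian 1400–1200 (Ma).
Larger Ma is earlier, so the oldest is Siderian and the youngest is Quaternary; youngest to oldest: Quaternary, Triassic, Silurian, Ectasian, Siderian.
Oldest start 2500 minus youngest end 0 gives 2500 Myr overall.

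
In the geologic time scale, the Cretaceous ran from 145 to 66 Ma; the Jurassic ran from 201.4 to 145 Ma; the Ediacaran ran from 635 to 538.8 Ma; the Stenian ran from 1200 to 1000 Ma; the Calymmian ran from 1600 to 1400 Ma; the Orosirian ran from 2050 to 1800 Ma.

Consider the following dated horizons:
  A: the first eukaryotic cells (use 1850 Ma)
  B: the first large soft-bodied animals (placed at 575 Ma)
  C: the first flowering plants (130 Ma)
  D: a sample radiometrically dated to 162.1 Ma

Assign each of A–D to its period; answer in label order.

Match each age against the start–end ranges in the excerpt: A = 1850 Ma → Orosirian (2050–1800); B = 575 Ma → Ediacaran (635–538.8); C = 130 Ma → Cretaceous (145–66); D = 162.1 Ma → Jurassic (201.4–145).

A — Orosirian; B — Ediacaran; C — Cretaceous; D — Jurassic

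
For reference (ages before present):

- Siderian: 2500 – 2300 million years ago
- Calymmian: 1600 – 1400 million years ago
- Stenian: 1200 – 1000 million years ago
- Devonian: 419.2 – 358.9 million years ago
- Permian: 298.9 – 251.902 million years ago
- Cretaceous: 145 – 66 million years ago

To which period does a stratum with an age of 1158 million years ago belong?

Stenian

1158 Ma lies between 1200 and 1000 Ma, so it falls in the Stenian.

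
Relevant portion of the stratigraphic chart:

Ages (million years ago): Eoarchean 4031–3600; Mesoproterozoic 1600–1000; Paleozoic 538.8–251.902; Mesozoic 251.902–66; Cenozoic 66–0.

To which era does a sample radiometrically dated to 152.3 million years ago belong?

152.3 Ma lies between 251.902 and 66 Ma, so it falls in the Mesozoic.

Mesozoic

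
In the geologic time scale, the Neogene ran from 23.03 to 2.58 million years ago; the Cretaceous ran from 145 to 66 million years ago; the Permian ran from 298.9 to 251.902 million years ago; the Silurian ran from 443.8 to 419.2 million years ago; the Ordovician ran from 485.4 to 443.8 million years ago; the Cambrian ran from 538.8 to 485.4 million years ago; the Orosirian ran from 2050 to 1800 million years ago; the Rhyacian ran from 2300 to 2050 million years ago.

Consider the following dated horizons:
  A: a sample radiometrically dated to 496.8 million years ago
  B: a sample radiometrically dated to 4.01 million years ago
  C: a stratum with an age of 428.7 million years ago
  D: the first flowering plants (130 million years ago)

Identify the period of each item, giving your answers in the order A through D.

A — Cambrian; B — Neogene; C — Silurian; D — Cretaceous

A: 496.8 Ma lies in 538.8–485.4 Ma, so Cambrian.
B: 4.01 Ma lies in 23.03–2.58 Ma, so Neogene.
C: 428.7 Ma lies in 443.8–419.2 Ma, so Silurian.
D: 130 Ma lies in 145–66 Ma, so Cretaceous.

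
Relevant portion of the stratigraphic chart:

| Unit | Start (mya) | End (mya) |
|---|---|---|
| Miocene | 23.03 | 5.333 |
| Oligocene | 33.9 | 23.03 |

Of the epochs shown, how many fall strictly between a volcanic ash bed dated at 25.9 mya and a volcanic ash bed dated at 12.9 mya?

Checking each listed span, none has both start < 25.9 Ma and end > 12.9 Ma — every epoch straddles one of the two dates or lies outside them — so the count is 0.

0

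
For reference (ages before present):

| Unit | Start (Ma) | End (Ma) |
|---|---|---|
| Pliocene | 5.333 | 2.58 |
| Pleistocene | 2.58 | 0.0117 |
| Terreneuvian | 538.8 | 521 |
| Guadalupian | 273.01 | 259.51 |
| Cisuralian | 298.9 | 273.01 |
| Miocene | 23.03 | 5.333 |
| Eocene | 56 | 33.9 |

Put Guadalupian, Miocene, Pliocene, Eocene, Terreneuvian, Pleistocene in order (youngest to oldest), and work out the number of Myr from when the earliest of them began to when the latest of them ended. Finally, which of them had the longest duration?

Start ages (Ma): Terreneuvian 538.8, Guadalupian 273.01, Eocene 56, Miocene 23.03, Pliocene 5.333, Pleistocene 2.58.
Ordered youngest to oldest: Pleistocene, Pliocene, Miocene, Eocene, Guadalupian, Terreneuvian.
Span = 538.8 − 0.0117 = 538.7883 Myr.
Durations: Pliocene 2.753, Eocene 22.1, Guadalupian 13.5, Terreneuvian 17.8, Pleistocene 2.5683, Miocene 17.697 → longest is Eocene (22.1 Myr).

Pleistocene, Pliocene, Miocene, Eocene, Guadalupian, Terreneuvian; total span 538.7883 Myr; longest is Eocene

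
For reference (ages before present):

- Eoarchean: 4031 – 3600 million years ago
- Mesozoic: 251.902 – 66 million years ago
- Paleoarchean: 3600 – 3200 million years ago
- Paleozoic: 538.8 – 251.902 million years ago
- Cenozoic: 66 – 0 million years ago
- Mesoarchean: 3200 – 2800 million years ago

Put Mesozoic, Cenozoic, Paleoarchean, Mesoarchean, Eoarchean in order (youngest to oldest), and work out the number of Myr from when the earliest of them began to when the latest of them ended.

Cenozoic, Mesozoic, Mesoarchean, Paleoarchean, Eoarchean; total span 4031 Myr

From the excerpt: Mesozoic 251.902–66; Cenozoic 66–0; Paleoarchean 3600–3200; Mesoarchean 3200–2800; Eoarchean 4031–3600 (Ma).
Larger Ma is earlier, so the oldest is Eoarchean and the youngest is Cenozoic; youngest to oldest: Cenozoic, Mesozoic, Mesoarchean, Paleoarchean, Eoarchean.
Oldest start 4031 minus youngest end 0 gives 4031 Myr overall.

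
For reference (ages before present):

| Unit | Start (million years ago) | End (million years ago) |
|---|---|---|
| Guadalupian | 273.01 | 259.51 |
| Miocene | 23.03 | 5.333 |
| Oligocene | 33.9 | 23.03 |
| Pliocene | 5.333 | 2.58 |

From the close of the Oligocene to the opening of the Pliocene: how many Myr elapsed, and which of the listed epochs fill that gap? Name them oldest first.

17.697 million years; Miocene

The Oligocene closes at 23.03 Ma and the Pliocene opens at 5.333 Ma, so the interval is 23.03 − 5.333 = 17.697 Myr.
An epoch fits inside if it starts at or after 23.03 Ma and ends at or before 5.333 Ma; oldest first that gives Miocene.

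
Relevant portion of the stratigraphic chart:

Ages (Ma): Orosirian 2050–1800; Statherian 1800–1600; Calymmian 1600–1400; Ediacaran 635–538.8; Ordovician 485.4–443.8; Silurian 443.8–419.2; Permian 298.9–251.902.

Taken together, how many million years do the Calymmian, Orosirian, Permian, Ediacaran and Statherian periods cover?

793.198 million years

Each duration: Calymmian = 200; Orosirian = 250; Permian = 46.998; Ediacaran = 96.2; Statherian = 200.
Sum: 200 + 250 + 46.998 + 96.2 + 200 = 793.198 Myr.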